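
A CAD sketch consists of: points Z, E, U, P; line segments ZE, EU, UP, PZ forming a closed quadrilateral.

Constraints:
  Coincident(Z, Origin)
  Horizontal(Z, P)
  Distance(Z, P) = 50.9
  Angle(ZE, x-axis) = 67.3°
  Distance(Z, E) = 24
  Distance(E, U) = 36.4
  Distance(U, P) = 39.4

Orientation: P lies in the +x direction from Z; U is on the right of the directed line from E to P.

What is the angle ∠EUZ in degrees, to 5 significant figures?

37.660°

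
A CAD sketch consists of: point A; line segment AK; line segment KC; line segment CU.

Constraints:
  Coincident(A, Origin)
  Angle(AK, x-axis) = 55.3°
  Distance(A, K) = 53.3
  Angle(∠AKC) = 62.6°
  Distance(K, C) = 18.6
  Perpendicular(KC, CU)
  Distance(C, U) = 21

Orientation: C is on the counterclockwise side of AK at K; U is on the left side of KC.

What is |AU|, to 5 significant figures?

26.980

A is at the origin; AK runs at 55.3° with length 53.3, so K = 53.3·(cos 55.3°, sin 55.3°) = (30.343, 43.820). ∠AKC = 62.6°, so KC runs at 55.3° + (180° − 62.6°) = 172.70° from the x-axis; with |KC| = 18.6, C = K + 18.6·(cos 172.70°, sin 172.70°) = (11.893, 46.184). KC ⟂ CU; with |CU| = 21.0 on the left of KC, U = C + 21.0·(-0.12706, -0.99189) = (9.2250, 25.354). Then |AU| = |U − A| = 26.980.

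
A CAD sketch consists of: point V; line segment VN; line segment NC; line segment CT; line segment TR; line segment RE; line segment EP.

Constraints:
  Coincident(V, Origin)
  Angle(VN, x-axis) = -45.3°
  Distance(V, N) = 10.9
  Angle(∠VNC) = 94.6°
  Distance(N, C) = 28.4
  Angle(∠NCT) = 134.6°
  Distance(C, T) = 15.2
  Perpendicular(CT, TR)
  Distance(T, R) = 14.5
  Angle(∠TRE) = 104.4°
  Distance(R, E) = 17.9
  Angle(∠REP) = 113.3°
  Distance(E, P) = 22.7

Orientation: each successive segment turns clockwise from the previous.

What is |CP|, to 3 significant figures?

16.0

∠TRE = 104.4° gives RE at 18.3° from the x-axis; with |RE| = 17.9, E = (-10.0, -10.2). ∠REP = 113.3° gives EP at -48.4° from the x-axis; with |EP| = 22.7, P = (5.06, -27.2). Then |CP| = |P − C| = 16.0.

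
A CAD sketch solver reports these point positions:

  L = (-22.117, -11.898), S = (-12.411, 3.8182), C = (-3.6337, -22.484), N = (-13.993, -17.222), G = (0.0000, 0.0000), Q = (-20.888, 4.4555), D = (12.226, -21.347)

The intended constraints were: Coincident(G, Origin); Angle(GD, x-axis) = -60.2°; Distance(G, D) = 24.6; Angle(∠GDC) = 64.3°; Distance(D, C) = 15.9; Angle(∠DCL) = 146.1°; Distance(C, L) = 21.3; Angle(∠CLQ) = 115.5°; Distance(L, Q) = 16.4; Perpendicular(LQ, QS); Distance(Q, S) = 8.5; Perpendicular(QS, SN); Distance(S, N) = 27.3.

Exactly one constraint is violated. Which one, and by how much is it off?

Distance(S, N) = 27.3 — off by 6.20.

G = (0.00, 0.00) ✓; GD at -60.20° ✓; |GD| = 24.60 ✓; ∠GDC = 64.30° ✓; |DC| = 15.90 ✓; ∠DCL = 146.1° ✓; |CL| = 21.30 ✓; ∠CLQ = 115.5° ✓; |LQ| = 16.40 ✓; ∠(LQ, QS) = 90.00° ✓; |QS| = 8.501 ✓; ∠(QS, SN) = 90.00° ✓; |SN| = 21.10 ✗.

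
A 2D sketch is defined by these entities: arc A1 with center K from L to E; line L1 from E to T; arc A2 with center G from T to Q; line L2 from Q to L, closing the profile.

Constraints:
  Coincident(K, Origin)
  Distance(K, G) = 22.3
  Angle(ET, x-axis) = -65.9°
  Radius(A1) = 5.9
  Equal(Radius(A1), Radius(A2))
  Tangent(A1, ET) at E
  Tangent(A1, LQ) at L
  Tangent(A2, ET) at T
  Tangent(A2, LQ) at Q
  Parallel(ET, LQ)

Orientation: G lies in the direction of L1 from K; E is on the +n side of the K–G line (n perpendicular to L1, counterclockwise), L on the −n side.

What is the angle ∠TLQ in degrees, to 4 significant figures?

27.89°

The slot axis is L1's direction at -65.9°, so u = (cos -65.9°, sin -65.9°) = (0.4083, -0.9128) and n = (−sin -65.9°, cos -65.9°) = (0.9128, 0.4083). K is at the origin and G lies 22.3 along u from K, so G = 22.3·u = (9.106, -20.36). Tangency of A1 to both parallel lines with radius 5.9 puts E and L at K ± 5.9·n: E = (5.386, 2.409), L = (-5.386, -2.409). Equal radii place T and Q the same way about G: T = G + 5.9·n = (14.49, -17.95), Q = G − 5.9·n = (3.720, -22.77). Then cos ∠TLQ = LT·LQ / (|LT||LQ|), giving 27.89°.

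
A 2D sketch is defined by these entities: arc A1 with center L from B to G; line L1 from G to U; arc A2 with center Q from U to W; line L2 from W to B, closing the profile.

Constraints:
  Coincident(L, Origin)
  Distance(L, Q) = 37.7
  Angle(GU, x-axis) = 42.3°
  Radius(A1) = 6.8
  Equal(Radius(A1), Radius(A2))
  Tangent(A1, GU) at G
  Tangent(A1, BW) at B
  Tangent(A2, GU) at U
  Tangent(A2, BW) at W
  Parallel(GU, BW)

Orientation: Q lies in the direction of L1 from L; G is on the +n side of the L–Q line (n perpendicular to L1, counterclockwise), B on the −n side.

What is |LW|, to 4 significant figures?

38.31

The slot axis is L1's direction at 42.3°, so u = (cos 42.3°, sin 42.3°) = (0.7396, 0.6730) and n = (−sin 42.3°, cos 42.3°) = (-0.6730, 0.7396). L is at the origin and Q lies 37.7 along u from L, so Q = 37.7·u = (27.88, 25.37). Tangency of A1 to both parallel lines with radius 6.8 puts G and B at L ± 6.8·n: G = (-4.576, 5.029), B = (4.576, -5.029). Equal radii place U and W the same way about Q: U = Q + 6.8·n = (23.31, 30.40), W = Q − 6.8·n = (32.46, 20.34). Then |LW| = |W − L| = 38.31.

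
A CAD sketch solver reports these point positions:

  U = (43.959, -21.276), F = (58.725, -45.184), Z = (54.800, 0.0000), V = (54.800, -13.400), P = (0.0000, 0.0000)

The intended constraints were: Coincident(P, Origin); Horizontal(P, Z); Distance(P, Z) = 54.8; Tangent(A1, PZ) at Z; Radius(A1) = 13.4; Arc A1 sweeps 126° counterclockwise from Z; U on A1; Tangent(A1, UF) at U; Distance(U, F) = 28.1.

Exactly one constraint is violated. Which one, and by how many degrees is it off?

Tangent(A1, UF) at U — off by 4.30°.

P = (0.00, 0.00) ✓; P.y = 0.00, Z.y = 0.00 ✓; |PZ| = 54.80 ✓; ∠(VZ, ZP) = 90.00° ✓; |VZ| = 13.40 ✓; bearing(V→U) − bearing(V→Z) = 126.0° ✓; |VU| = 13.40 ✓; ∠(VU, UF) = 94.30° ✗; |UF| = 28.10 ✓.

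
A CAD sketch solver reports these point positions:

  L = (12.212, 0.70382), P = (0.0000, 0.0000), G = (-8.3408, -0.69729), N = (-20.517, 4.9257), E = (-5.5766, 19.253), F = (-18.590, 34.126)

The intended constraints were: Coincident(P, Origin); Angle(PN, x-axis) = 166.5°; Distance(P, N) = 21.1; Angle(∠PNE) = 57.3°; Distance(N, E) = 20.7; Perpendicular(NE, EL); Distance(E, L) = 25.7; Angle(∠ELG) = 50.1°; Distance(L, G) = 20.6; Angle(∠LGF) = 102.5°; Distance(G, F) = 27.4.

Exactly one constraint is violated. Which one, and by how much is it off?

Distance(G, F) = 27.4 — off by 8.90.

P = (0.00, 0.00) ✓; PN at 166.5° ✓; |PN| = 21.10 ✓; ∠PNE = 57.30° ✓; |NE| = 20.70 ✓; ∠(NE, EL) = 90.00° ✓; |EL| = 25.70 ✓; ∠ELG = 50.10° ✓; |LG| = 20.60 ✓; ∠LGF = 102.5° ✓; |GF| = 36.30 ✗.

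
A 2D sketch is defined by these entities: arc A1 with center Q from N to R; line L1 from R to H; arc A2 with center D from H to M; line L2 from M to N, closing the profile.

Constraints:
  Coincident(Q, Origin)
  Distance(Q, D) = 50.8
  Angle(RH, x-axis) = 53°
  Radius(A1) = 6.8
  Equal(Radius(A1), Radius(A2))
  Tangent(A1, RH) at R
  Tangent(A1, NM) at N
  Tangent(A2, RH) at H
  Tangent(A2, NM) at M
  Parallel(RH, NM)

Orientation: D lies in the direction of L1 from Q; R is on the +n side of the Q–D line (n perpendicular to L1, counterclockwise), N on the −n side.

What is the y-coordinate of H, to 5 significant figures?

44.663

The slot axis is L1's direction at 53.0°, so u = (cos 53.0°, sin 53.0°) = (0.60182, 0.79864) and n = (−sin 53.0°, cos 53.0°) = (-0.79864, 0.60182). Q is at the origin and D lies 50.8 along u from Q, so D = 50.8·u = (30.572, 40.571). Tangency of A1 to both parallel lines with radius 6.8 puts R and N at Q ± 6.8·n: R = (-5.4307, 4.0923), N = (5.4307, -4.0923). Equal radii place H and M the same way about D: H = D + 6.8·n = (25.141, 44.663), M = D − 6.8·n = (36.003, 36.478). So H.y = 44.663.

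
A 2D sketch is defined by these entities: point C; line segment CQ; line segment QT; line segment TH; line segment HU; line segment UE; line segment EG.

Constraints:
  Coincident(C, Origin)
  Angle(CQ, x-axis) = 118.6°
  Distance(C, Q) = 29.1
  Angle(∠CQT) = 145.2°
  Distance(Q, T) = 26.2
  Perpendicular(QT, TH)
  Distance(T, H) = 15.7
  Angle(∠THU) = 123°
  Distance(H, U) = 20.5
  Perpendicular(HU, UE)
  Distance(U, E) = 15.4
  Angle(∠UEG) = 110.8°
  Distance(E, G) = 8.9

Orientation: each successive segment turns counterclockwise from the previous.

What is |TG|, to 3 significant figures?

21.4

HU ⟂ UE, so UE runs at 30.4°; with |UE| = 15.4, E = (-20.7, 13.4). ∠UEG = 110.8° gives EG at 99.6° from the x-axis; with |EG| = 8.9, G = (-22.2, 22.1). Then |TG| = |G − T| = 21.4.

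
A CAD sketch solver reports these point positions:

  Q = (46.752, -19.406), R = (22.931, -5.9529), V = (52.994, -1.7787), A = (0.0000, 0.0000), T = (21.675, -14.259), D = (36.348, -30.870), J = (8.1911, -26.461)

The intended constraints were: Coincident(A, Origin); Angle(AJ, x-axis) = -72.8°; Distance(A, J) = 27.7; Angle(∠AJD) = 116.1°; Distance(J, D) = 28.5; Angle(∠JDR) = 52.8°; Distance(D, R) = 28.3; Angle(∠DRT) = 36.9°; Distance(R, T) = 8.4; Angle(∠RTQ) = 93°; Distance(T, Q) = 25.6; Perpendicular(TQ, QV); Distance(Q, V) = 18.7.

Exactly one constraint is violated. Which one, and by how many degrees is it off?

Perpendicular(TQ, QV) — off by 7.90°.

A = (0.00, 0.00) ✓; AJ at -72.80° ✓; |AJ| = 27.70 ✓; ∠AJD = 116.1° ✓; |JD| = 28.50 ✓; ∠JDR = 52.80° ✓; |DR| = 28.30 ✓; ∠DRT = 36.90° ✓; |RT| = 8.401 ✓; ∠RTQ = 93.00° ✓; |TQ| = 25.60 ✓; ∠(TQ, QV) = 82.10° ✗; |QV| = 18.70 ✓.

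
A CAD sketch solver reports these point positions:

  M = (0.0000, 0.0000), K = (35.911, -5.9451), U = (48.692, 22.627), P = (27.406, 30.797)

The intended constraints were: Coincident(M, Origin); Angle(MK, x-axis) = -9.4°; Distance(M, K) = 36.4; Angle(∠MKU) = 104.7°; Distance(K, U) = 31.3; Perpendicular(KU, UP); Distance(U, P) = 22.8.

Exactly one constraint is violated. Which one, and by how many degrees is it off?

Perpendicular(KU, UP) — off by 3.10°.

M = (0.00, 0.00) ✓; MK at -9.400° ✓; |MK| = 36.40 ✓; ∠MKU = 104.7° ✓; |KU| = 31.30 ✓; ∠(KU, UP) = 93.10° ✗; |UP| = 22.80 ✓.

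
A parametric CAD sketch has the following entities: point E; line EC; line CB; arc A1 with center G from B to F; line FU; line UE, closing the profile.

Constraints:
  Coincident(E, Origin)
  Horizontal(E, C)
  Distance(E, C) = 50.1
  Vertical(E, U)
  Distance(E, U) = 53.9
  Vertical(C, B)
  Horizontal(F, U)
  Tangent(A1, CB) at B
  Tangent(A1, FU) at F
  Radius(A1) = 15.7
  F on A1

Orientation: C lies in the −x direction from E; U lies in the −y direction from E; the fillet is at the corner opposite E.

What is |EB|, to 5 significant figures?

63.002

The virtual corner opposite E is at (-50.100, -53.900). A1 meets CB tangentially, so GB is at right angles to CB and A1 meets FU tangentially, so GF is at right angles to FU, with radius 15.7, so the center G sits 15.7 in from both sides at G = (-34.400, -38.200). That places the tangent points at B = (-50.100, -38.200) on CB and F = (-34.400, -53.900) on FU. Then |EB| = |B − E| = 63.002.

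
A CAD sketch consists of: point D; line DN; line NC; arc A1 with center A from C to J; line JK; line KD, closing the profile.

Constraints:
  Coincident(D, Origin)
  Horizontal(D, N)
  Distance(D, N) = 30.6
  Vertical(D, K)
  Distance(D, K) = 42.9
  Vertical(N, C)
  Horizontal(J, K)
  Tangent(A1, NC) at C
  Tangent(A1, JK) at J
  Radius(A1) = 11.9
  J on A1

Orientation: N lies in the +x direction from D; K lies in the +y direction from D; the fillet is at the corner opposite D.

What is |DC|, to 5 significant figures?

43.559

D is at the origin; D and N share the same y with |DN| = 30.6 and N on the +x side, so N = (30.600, 0.0000). DK is vertical with |DK| = 42.9 and K on the +y side, so K = (0.0000, 42.900). The virtual corner opposite D is at (30.600, 42.900). The tangent condition forces AC to be normal to NC and A1 meets JK tangentially, so AJ is at right angles to JK, with radius 11.9, so the center A sits 11.9 in from both sides at A = (18.700, 31.000). That places the tangent points at C = (30.600, 31.000) on NC and J = (18.700, 42.900) on JK. Then |DC| = |C − D| = 43.559.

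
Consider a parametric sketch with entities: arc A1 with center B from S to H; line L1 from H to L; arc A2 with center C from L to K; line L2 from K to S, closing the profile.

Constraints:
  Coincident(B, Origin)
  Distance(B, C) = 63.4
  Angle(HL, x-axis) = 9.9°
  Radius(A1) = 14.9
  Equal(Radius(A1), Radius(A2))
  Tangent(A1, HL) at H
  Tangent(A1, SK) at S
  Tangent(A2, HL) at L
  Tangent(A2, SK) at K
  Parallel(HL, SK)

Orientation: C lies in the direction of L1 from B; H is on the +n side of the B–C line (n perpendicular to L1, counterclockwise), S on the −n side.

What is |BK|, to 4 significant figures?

65.13

Tangency of A1 to both parallel lines with radius 14.9 puts H and S at B ± 14.9·n: H = (-2.562, 14.68), S = (2.562, -14.68). Equal radii place L and K the same way about C: L = C + 14.9·n = (59.89, 25.58), K = C − 14.9·n = (65.02, -3.778). Then |BK| = |K − B| = 65.13.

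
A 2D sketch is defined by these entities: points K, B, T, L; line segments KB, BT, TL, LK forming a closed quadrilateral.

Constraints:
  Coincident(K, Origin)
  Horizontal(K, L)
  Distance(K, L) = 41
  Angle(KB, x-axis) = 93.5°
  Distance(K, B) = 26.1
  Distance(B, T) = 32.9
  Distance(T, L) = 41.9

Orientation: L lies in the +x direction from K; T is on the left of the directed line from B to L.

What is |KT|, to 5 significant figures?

48.895

K is at the origin; KL is horizontal with |KL| = 41.0 and L in +x, so L = (41.0, 0). KB runs at 93.5° with |KB| = 26.1, so B = (-1.5934, 26.051). T is determined by |BT| = 32.9 and |TL| = 41.9 together: it lies at the intersection of circle(B, 32.9) and circle(L, 41.9). With |BL| = 49.929, the foot of the radical line on BL is 18.223 from B and the perpendicular offset is √(32.9² − 18.223²) = 27.392. Taking the left-of-BL solution: T = (28.245, 39.911).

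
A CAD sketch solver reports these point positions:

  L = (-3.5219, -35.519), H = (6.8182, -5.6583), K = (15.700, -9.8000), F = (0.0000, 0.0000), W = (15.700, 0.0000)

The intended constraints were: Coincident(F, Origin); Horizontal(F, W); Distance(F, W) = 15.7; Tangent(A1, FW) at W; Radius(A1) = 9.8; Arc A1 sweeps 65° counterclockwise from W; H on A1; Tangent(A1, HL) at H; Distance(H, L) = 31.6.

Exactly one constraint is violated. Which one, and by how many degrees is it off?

Tangent(A1, HL) at H — off by 5.90°.

F = (0.00, 0.00) ✓; F.y = 0.00, W.y = 0.00 ✓; |FW| = 15.70 ✓; ∠(KW, WF) = 90.00° ✓; |KW| = 9.800 ✓; bearing(K→H) − bearing(K→W) = 65.00° ✓; |KH| = 9.800 ✓; ∠(KH, HL) = 84.10° ✗; |HL| = 31.60 ✓.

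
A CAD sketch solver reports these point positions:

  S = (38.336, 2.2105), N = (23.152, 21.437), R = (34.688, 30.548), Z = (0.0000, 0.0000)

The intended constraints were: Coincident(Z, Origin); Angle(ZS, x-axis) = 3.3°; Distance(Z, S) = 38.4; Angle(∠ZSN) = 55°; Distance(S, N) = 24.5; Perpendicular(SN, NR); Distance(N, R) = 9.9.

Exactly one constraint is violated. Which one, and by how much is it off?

Distance(N, R) = 9.9 — off by 4.80.

Z = (0.00, 0.00) ✓; ZS at 3.300° ✓; |ZS| = 38.40 ✓; ∠ZSN = 55.00° ✓; |SN| = 24.50 ✓; ∠(SN, NR) = 90.00° ✓; |NR| = 14.70 ✗.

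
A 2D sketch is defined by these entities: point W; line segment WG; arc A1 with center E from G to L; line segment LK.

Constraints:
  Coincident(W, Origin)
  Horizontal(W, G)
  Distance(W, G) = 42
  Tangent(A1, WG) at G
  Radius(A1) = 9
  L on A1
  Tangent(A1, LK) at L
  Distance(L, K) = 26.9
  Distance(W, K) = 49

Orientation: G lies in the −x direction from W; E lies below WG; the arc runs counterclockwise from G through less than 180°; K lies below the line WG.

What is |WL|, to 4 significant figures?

51.29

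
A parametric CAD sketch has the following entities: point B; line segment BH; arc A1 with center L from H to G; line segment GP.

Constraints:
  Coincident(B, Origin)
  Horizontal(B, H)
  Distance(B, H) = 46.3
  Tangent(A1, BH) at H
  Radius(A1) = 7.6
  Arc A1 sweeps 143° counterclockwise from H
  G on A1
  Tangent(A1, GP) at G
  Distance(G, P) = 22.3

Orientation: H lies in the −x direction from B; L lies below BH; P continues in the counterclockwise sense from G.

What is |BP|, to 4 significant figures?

42.74

B is at the origin; B and H share the same y with |BH| = 46.3 and H on the −x side, so H = (-46.30, 0.000). The tangent condition forces LH to be normal to BH, so L = H + (0, -7.6) = (-46.30, -7.600). On A1, H sits at bearing 90° from L; a 143° counterclockwise sweep puts G at bearing 233°, so G = L + 7.6·(cos 233°, sin 233°) = (-50.87, -13.67). A1 meets GP tangentially, so LG is at right angles to GP, so GP runs along (−sin 233°, cos 233°); with |GP| = 22.3, P = (-33.06, -27.09). Then |BP| = |P − B| = 42.74.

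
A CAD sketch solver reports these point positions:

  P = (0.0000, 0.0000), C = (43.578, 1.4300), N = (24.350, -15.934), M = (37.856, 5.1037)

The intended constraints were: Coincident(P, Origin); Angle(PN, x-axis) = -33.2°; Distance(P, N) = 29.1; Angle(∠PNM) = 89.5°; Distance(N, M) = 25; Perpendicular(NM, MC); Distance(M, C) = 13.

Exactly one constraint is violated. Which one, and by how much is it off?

Distance(M, C) = 13 — off by 6.20.

P = (0.00, 0.00) ✓; PN at -33.20° ✓; |PN| = 29.10 ✓; ∠PNM = 89.50° ✓; |NM| = 25.00 ✓; ∠(NM, MC) = 90.00° ✓; |MC| = 6.800 ✗.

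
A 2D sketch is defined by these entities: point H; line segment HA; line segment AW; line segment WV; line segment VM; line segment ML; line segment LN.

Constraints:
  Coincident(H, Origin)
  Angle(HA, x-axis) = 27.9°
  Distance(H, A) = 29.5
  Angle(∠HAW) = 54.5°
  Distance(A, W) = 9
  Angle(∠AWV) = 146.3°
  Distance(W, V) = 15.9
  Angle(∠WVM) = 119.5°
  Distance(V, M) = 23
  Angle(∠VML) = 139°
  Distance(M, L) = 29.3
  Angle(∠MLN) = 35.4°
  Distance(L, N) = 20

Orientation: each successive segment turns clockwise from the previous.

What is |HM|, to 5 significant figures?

8.4626

H is at the origin; HA runs at 27.9° with length 29.5, so A = (26.071, 13.804). ∠HAW = 54.5° gives AW at -97.600° from the x-axis; with |AW| = 9.0, W = (24.881, 4.8830). ∠AWV = 146.3° gives WV at -131.30° from the x-axis; with |WV| = 15.9, V = (14.387, -7.0621). ∠WVM = 119.5° gives VM at 168.20° from the x-axis; with |VM| = 23.0, M = (-8.1272, -2.3587). Then |HM| = |M − H| = 8.4626.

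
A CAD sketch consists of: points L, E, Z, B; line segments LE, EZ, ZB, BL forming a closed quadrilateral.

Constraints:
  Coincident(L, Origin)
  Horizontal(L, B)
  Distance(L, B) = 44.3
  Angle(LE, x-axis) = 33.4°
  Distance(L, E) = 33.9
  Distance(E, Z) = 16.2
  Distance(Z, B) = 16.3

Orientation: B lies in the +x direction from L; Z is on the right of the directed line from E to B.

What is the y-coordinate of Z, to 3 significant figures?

2.46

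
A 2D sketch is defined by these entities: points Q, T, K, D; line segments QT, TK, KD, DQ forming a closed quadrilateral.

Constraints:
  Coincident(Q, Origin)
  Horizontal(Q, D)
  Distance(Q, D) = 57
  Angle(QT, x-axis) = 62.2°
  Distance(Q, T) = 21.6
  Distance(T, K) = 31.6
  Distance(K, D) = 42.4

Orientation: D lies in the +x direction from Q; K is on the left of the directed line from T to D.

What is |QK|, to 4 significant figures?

51.69

Q is at the origin; Q and D share the same y with |QD| = 57.0 and D in +x, so D = (57.0, 0). QT runs at 62.2° with |QT| = 21.6, so T = (10.07, 19.11). K is determined by |TK| = 31.6 and |KD| = 42.4 together: it lies at the intersection of circle(T, 31.6) and circle(D, 42.4). With |TD| = 50.67, the foot of the radical line on TD is 17.45 from T and the perpendicular offset is √(31.6² − 17.45²) = 26.35. Taking the left-of-TD solution: K = (36.17, 36.93).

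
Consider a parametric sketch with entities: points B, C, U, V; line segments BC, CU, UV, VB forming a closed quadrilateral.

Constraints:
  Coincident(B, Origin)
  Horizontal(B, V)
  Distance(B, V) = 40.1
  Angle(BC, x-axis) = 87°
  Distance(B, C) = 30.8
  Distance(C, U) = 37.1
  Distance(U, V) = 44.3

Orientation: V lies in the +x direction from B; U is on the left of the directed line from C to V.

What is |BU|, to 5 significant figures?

57.089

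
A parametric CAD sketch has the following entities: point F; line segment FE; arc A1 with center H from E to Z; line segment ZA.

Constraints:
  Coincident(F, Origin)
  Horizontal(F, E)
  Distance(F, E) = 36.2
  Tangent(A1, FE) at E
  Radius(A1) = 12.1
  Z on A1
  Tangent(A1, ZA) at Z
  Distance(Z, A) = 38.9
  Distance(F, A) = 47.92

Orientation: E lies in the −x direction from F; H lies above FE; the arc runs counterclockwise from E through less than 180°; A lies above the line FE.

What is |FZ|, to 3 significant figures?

26.1

F is at the origin; FE is horizontal with |FE| = 36.2 and E on the −x side, so E = (-36.2, 0.00). A1 meets FE tangentially, so HE is at right angles to FE, so H = E + (0, 12.1) = (-36.2, 12.1). Since HZ ⟂ ZA (tangency), |HA| = √(12.1² + 38.9²) = 40.7 regardless of where Z sits on A1. So A lies on both circle(F, 47.92) and circle(H, 40.7); the above-FE intersection is A = (-13.6, 46.0). Z is the foot of the tangent from A: Z = (-24.6, 8.66).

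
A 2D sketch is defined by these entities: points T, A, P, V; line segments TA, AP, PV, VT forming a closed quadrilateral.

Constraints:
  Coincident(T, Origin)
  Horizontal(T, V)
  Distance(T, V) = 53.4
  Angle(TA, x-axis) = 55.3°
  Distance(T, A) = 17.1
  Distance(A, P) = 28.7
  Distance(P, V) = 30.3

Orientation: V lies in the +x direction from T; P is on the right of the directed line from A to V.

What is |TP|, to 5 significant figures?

26.953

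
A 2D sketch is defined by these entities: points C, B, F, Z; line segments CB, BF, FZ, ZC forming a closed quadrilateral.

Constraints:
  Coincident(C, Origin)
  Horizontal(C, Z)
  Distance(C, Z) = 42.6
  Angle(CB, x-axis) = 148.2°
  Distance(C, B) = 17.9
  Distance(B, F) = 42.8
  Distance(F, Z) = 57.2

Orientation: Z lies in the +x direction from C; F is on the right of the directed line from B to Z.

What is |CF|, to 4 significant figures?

32.42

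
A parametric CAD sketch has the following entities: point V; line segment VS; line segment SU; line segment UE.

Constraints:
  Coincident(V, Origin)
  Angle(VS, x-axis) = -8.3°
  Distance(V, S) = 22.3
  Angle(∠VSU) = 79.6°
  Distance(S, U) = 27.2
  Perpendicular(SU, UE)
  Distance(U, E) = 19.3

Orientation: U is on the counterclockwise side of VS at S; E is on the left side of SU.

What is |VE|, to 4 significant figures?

23.32

V is at the origin; VS runs at -8.3° with length 22.3, so S = 22.3·(cos -8.3°, sin -8.3°) = (22.07, -3.219). ∠VSU = 79.6°, so SU runs at -8.3° + (180° − 79.6°) = 92.10° from the x-axis; with |SU| = 27.2, U = S + 27.2·(cos 92.10°, sin 92.10°) = (21.07, 23.96). The perpendicularity gives UE at right angles to SU; with |UE| = 19.3 on the left of SU, E = U + 19.3·(-0.9993, -0.03664) = (1.783, 23.26). Then |VE| = |E − V| = 23.32.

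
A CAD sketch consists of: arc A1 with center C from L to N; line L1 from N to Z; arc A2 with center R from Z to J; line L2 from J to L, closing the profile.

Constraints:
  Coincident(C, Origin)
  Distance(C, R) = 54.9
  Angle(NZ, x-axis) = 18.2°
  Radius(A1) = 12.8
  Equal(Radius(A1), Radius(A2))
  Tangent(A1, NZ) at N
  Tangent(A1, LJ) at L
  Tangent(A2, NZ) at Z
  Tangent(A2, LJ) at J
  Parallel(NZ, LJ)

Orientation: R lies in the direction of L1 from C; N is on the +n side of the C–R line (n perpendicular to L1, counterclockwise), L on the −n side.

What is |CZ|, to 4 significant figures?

56.37

Tangency of A1 to both parallel lines with radius 12.8 puts N and L at C ± 12.8·n: N = (-3.998, 12.16), L = (3.998, -12.16). Equal radii place Z and J the same way about R: Z = R + 12.8·n = (48.16, 29.31), J = R − 12.8·n = (56.15, 4.988). Then |CZ| = |Z − C| = 56.37.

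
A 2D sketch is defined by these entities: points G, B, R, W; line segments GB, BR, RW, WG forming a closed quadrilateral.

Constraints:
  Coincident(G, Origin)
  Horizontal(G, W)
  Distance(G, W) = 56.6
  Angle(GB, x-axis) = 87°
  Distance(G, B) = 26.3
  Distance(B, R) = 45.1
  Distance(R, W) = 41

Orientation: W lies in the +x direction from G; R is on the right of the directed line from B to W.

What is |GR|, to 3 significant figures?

24.2

Checks: |BR| = 45.10 ✓; |RW| = 41.00 ✓.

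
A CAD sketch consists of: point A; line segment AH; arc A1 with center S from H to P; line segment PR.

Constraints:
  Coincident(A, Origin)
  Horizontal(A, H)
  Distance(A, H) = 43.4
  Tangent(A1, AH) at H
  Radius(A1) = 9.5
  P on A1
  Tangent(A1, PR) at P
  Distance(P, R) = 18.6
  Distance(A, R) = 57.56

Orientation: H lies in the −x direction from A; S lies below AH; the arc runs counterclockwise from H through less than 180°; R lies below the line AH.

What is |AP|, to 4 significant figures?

53.92

Checks: |SH| = 9.500 ✓; |SP| = 9.500 ✓; ∠(SP, PR) = 90.00° ✓; |PR| = 18.60 ✓; |AR| = 57.56 ✓.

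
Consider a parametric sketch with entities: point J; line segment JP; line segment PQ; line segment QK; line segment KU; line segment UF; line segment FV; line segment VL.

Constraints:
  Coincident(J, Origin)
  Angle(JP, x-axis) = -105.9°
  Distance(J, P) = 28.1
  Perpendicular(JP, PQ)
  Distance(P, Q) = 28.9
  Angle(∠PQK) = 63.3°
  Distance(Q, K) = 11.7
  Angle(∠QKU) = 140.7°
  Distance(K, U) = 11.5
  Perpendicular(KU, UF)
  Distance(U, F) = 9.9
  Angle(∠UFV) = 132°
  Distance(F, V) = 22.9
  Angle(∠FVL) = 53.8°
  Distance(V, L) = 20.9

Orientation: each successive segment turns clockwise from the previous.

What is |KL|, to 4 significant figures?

8.823

J is at the origin; JP runs at -105.9° with length 28.1, so P = (-7.698, -27.02). JP ⟂ PQ, so PQ runs at 164.1°; with |PQ| = 28.9, Q = (-35.49, -19.11). ∠PQK = 63.3° gives QK at 47.40° from the x-axis; with |QK| = 11.7, K = (-27.57, -10.50). ∠QKU = 140.7° gives KU at 8.100° from the x-axis; with |KU| = 11.5, U = (-16.19, -8.875). KU is perpendicular to UF, so UF runs at -81.90°; with |UF| = 9.9, F = (-14.79, -18.68). ∠UFV = 132.0° gives FV at -129.9° from the x-axis; with |FV| = 22.9, V = (-29.48, -36.24). ∠FVL = 53.8° gives VL at 103.9° from the x-axis; with |VL| = 20.9, L = (-34.50, -15.96). Then |KL| = |L − K| = 8.823.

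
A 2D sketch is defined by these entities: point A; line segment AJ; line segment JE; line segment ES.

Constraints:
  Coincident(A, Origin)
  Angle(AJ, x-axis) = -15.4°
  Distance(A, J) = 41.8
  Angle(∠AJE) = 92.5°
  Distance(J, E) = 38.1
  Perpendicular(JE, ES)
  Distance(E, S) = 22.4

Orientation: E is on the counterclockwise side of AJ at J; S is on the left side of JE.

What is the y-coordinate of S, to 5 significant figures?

32.040

A is at the origin; AJ runs at -15.4° with length 41.8, so J = 41.8·(cos -15.4°, sin -15.4°) = (40.299, -11.100). ∠AJE = 92.5°, so JE runs at -15.4° + (180° − 92.5°) = 72.100° from the x-axis; with |JE| = 38.1, E = J + 38.1·(cos 72.100°, sin 72.100°) = (52.009, 25.156). The perpendicularity gives ES at right angles to JE; with |ES| = 22.4 on the left of JE, S = E + 22.4·(-0.95159, 0.30736) = (30.694, 32.040). So S.y = 32.040.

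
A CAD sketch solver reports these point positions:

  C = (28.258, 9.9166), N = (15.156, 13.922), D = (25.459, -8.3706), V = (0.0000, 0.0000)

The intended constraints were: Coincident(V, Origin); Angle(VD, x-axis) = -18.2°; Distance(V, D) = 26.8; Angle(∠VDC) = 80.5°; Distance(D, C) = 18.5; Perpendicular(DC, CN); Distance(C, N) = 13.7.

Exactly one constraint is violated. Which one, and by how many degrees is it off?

Perpendicular(DC, CN) — off by 8.30°.

V = (0.00, 0.00) ✓; VD at -18.20° ✓; |VD| = 26.80 ✓; ∠VDC = 80.50° ✓; |DC| = 18.50 ✓; ∠(DC, CN) = 81.70° ✗; |CN| = 13.70 ✓.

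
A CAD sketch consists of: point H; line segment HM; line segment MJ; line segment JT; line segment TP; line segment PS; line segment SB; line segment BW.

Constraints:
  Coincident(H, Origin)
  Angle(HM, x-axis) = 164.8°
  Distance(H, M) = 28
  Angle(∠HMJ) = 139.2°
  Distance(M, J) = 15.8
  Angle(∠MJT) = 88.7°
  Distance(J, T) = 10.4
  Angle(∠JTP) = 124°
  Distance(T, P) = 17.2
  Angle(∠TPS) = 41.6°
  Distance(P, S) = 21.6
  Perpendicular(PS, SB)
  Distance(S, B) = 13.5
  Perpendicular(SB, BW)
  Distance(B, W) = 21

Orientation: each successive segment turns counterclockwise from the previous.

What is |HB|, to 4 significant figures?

44.04

H is at the origin; HM runs at 164.8° with length 28.0, so M = (-27.02, 7.341). ∠HMJ = 139.2° gives MJ at -154.4° from the x-axis; with |MJ| = 15.8, J = (-41.27, 0.5143). ∠MJT = 88.7° gives JT at -63.10° from the x-axis; with |JT| = 10.4, T = (-36.56, -8.760). ∠JTP = 124.0° gives TP at -7.100° from the x-axis; with |TP| = 17.2, P = (-19.50, -10.89). ∠TPS = 41.6° gives PS at 131.3° from the x-axis; with |PS| = 21.6, S = (-33.75, 5.341). PS is perpendicular to SB, so SB runs at -138.7°; with |SB| = 13.5, B = (-43.89, -3.569). Then |HB| = |B − H| = 44.04.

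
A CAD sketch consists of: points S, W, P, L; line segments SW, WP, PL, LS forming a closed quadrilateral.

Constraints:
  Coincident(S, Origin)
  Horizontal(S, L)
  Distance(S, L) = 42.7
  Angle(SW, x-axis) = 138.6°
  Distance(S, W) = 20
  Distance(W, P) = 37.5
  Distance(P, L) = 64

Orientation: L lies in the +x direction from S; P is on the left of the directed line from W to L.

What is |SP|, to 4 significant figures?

47.62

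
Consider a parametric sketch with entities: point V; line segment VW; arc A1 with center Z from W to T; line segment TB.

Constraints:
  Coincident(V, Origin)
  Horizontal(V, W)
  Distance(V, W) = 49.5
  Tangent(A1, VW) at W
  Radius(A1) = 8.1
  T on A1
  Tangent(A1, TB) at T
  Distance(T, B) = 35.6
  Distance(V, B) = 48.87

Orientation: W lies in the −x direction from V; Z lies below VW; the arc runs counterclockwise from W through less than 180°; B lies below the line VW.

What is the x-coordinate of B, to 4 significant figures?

-29.72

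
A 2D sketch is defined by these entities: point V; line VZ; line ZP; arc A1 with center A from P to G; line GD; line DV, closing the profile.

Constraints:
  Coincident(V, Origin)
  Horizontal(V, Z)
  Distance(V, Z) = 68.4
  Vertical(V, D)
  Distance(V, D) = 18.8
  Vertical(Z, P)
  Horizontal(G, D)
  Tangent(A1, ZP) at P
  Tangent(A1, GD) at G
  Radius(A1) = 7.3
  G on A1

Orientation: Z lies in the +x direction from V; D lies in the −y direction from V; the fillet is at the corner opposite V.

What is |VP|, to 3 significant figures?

69.4

The virtual corner opposite V is at (68.4, -18.8). A1 meets ZP tangentially, so AP is at right angles to ZP and tangency of A1 to GD means the radius AG is perpendicular to GD, with radius 7.3, so the center A sits 7.3 in from both sides at A = (61.1, -11.5). That places the tangent points at P = (68.4, -11.5) on ZP and G = (61.1, -18.8) on GD. Then |VP| = |P − V| = 69.4.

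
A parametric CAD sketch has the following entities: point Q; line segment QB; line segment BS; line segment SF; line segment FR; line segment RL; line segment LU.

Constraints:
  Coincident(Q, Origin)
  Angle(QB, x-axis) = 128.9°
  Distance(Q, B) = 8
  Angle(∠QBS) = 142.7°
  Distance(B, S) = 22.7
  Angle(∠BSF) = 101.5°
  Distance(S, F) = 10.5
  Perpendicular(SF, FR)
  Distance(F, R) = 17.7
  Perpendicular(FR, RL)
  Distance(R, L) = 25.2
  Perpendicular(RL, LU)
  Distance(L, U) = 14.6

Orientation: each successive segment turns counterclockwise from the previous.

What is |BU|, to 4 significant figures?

21.68

Q is at the origin; QB runs at 128.9° with length 8.0, so B = (-5.024, 6.226). ∠QBS = 142.7° gives BS at 166.2° from the x-axis; with |BS| = 22.7, S = (-27.07, 11.64). ∠BSF = 101.5° gives SF at -115.3° from the x-axis; with |SF| = 10.5, F = (-31.56, 2.148). SF ⟂ FR, so FR runs at -25.30°; with |FR| = 17.7, R = (-15.55, -5.416). The perpendicularity gives RL at right angles to FR, so RL runs at 64.70°; with |RL| = 25.2, L = (-4.784, 17.37). RL ⟂ LU, so LU runs at 154.7°; with |LU| = 14.6, U = (-17.98, 23.61). Then |BU| = |U − B| = 21.68.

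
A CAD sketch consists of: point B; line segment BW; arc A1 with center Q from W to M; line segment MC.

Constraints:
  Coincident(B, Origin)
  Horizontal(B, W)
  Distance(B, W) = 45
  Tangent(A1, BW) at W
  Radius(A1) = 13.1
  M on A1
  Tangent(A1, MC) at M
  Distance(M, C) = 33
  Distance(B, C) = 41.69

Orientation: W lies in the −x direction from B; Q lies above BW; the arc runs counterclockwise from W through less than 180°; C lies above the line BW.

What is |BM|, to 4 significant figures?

34.01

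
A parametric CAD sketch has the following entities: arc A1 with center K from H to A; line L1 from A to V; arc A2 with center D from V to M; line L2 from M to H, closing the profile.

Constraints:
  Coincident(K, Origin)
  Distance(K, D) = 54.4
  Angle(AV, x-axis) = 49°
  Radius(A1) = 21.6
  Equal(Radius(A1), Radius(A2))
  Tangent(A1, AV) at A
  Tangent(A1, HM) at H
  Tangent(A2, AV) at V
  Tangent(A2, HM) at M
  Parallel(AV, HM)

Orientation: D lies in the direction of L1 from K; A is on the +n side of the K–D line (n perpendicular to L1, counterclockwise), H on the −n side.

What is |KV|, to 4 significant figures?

58.53

Tangency of A1 to both parallel lines with radius 21.6 puts A and H at K ± 21.6·n: A = (-16.30, 14.17), H = (16.30, -14.17). Equal radii place V and M the same way about D: V = D + 21.6·n = (19.39, 55.23), M = D − 21.6·n = (51.99, 26.89). Then |KV| = |V − K| = 58.53.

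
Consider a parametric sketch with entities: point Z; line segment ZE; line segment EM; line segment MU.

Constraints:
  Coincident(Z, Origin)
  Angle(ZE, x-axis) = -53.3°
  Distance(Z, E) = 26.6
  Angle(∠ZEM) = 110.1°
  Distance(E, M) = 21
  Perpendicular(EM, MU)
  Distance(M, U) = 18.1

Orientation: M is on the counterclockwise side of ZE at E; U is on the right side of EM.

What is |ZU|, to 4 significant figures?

52.58

Z is at the origin; ZE runs at -53.3° with length 26.6, so E = 26.6·(cos -53.3°, sin -53.3°) = (15.90, -21.33). ∠ZEM = 110.1°, so EM runs at -53.3° + (180° − 110.1°) = 16.60° from the x-axis; with |EM| = 21.0, M = E + 21.0·(cos 16.60°, sin 16.60°) = (36.02, -15.33). EM is perpendicular to MU; with |MU| = 18.1 on the right of EM, U = M + 18.1·(0.2857, -0.9583) = (41.19, -32.67). Then |ZU| = |U − Z| = 52.58.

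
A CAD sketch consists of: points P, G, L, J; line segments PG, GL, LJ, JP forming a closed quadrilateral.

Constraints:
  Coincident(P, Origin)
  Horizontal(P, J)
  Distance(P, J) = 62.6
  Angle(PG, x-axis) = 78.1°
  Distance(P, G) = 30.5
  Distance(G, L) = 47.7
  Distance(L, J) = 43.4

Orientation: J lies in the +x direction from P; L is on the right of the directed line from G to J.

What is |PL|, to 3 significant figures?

26.7

Checks: |GL| = 47.70 ✓; |LJ| = 43.40 ✓.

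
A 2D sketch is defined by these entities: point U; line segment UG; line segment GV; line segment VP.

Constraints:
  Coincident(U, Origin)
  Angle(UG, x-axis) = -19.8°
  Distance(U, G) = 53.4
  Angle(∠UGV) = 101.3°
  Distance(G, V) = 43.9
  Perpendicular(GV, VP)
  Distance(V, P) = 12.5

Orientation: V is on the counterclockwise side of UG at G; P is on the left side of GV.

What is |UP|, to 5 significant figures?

67.414

∠UGV = 101.3°, so GV runs at -19.8° + (180° − 101.3°) = 58.900° from the x-axis; with |GV| = 43.9, V = G + 43.9·(cos 58.900°, sin 58.900°) = (72.919, 19.502). GV ⟂ VP; with |VP| = 12.5 on the left of GV, P = V + 12.5·(-0.85627, 0.51653) = (62.216, 25.958). Then |UP| = |P − U| = 67.414.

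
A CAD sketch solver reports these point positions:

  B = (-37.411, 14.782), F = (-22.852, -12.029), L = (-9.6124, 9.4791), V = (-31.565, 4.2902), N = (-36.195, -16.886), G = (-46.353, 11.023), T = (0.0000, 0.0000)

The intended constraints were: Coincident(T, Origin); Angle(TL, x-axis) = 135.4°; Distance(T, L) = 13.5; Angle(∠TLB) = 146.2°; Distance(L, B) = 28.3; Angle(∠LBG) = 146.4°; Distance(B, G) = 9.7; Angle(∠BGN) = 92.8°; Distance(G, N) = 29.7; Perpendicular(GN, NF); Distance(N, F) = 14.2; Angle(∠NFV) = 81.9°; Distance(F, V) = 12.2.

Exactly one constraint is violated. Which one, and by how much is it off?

Distance(F, V) = 12.2 — off by 6.30.

T = (0.00, 0.00) ✓; TL at 135.4° ✓; |TL| = 13.50 ✓; ∠TLB = 146.2° ✓; |LB| = 28.30 ✓; ∠LBG = 146.4° ✓; |BG| = 9.700 ✓; ∠BGN = 92.80° ✓; |GN| = 29.70 ✓; ∠(GN, NF) = 90.00° ✓; |NF| = 14.20 ✓; ∠NFV = 81.90° ✓; |FV| = 18.50 ✗.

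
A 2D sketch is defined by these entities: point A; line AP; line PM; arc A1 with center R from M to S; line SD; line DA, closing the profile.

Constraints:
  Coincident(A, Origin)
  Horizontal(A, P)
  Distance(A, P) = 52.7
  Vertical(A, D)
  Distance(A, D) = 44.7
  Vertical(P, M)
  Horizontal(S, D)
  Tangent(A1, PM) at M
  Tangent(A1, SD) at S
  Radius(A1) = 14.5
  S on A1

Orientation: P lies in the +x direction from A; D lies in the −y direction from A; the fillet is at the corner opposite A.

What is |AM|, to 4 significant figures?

60.74

A is at the origin; AP is horizontal with |AP| = 52.7 and P on the +x side, so P = (52.70, 0.000). AD is vertical with |AD| = 44.7 and D on the −y side, so D = (0.000, -44.70). The virtual corner opposite A is at (52.70, -44.70). Since A1 is tangent to PM there, RM ⟂ PM and tangency of A1 to SD means the radius RS is perpendicular to SD, with radius 14.5, so the center R sits 14.5 in from both sides at R = (38.20, -30.20). That places the tangent points at M = (52.70, -30.20) on PM and S = (38.20, -44.70) on SD. Then |AM| = |M − A| = 60.74.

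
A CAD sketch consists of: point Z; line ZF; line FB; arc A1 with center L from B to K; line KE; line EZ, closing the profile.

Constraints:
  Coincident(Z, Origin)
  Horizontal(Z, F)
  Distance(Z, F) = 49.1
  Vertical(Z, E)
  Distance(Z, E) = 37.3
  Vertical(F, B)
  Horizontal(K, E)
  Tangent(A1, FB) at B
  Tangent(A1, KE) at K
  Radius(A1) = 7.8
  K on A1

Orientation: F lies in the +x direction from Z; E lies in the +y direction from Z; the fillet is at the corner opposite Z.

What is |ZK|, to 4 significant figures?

55.65

The virtual corner opposite Z is at (49.10, 37.30). The tangent condition forces LB to be normal to FB and A1 meets KE tangentially, so LK is at right angles to KE, with radius 7.8, so the center L sits 7.8 in from both sides at L = (41.30, 29.50). That places the tangent points at B = (49.10, 29.50) on FB and K = (41.30, 37.30) on KE. Then |ZK| = |K − Z| = 55.65.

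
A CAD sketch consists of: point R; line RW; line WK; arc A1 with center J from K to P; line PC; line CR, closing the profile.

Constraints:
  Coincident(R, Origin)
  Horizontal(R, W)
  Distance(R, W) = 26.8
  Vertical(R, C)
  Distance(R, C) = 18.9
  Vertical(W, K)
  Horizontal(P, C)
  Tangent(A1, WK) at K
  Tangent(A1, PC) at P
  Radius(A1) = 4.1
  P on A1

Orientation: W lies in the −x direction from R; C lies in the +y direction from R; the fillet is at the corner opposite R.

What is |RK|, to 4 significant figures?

30.62

R is at the origin; RW is horizontal with |RW| = 26.8 and W on the −x side, so W = (-26.80, 0.000). R and C share the same x with |RC| = 18.9 and C on the +y side, so C = (0.000, 18.90). The virtual corner opposite R is at (-26.80, 18.90). A1 meets WK tangentially, so JK is at right angles to WK and tangency of A1 to PC means the radius JP is perpendicular to PC, with radius 4.1, so the center J sits 4.1 in from both sides at J = (-22.70, 14.80). That places the tangent points at K = (-26.80, 14.80) on WK and P = (-22.70, 18.90) on PC. Then |RK| = |K − R| = 30.62.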